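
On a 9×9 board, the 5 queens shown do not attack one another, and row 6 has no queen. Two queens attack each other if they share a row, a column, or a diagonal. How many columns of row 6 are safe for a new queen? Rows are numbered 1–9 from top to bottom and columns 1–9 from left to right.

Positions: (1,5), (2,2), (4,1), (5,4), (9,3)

(1,5) attacks row 6 at column 5.
(2,2) attacks row 6 at column 2 and diagonals 6.
(4,1) attacks row 6 at column 1 and diagonals 3.
(5,4) attacks row 6 at column 4 and diagonals 3, 5.
(9,3) attacks row 6 at column 3 and diagonals 6.
Attacked columns: {1, 2, 3, 4, 5, 6}. Safe: {7, 8, 9}.

3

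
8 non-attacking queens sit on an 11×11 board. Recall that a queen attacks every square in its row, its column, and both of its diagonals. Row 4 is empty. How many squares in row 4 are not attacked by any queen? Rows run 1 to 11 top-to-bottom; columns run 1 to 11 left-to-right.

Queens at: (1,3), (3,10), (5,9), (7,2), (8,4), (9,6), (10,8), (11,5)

1

(1,3) attacks row 4 at column 3 and diagonals 6.
(3,10) attacks row 4 at column 10 and diagonals 9, 11.
(5,9) attacks row 4 at column 9 and diagonals 8, 10.
(7,2) attacks row 4 at column 2 and diagonals 5.
(8,4) attacks row 4 at column 4 and diagonals 8.
(9,6) attacks row 4 at column 6 and diagonals 1, 11.
(10,8) attacks row 4 at column 8 and diagonals 2.
(11,5) attacks row 4 at column 5.
Attacked columns: {1, 2, 3, 4, 5, 6, 8, 9, 10, 11}. Safe: {7}.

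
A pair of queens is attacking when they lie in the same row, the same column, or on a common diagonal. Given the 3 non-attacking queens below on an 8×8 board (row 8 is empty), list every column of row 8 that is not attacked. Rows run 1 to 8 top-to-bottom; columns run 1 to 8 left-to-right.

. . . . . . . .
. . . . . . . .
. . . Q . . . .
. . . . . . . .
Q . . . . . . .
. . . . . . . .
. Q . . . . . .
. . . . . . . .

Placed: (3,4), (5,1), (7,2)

columns 5, 6, 7, 8

(3,4) attacks row 8 at column 4.
(5,1) attacks row 8 at column 1 and diagonals 4.
(7,2) attacks row 8 at column 2 and diagonals 1, 3.
Attacked columns: {1, 2, 3, 4}. Safe: {5, 6, 7, 8}.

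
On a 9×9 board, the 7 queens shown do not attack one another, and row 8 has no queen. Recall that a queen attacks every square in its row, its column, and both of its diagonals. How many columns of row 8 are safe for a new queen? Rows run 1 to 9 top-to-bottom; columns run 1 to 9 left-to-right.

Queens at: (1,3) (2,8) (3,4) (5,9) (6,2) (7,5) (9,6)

1

(1,3) attacks row 8 at column 3.
(2,8) attacks row 8 at column 8 and diagonals 2.
(3,4) attacks row 8 at column 4 and diagonals 9.
(5,9) attacks row 8 at column 9 and diagonals 6.
(6,2) attacks row 8 at column 2 and diagonals 4.
(7,5) attacks row 8 at column 5 and diagonals 4, 6.
(9,6) attacks row 8 at column 6 and diagonals 5, 7.
Attacked columns: {2, 3, 4, 5, 6, 7, 8, 9}. Safe: {1}.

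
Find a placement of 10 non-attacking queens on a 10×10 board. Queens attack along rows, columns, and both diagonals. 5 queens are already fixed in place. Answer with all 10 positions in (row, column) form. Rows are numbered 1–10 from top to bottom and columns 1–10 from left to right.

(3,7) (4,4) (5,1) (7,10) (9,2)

(1,6) (2,3) (3,7) (4,4) (5,1) (6,8) (7,10) (8,5) (9,2) (10,9)

Row 1: attacked by (3,7)→{5,7,9}; (4,4)→{1,4,7}; (5,1)→{1,5}; (7,10)→{4,10}; (9,2)→{2,10}. Safe: 3, 6, 8. Place at column 6.
Row 2: attacked by (1,6)→{5,6,7}; (3,7)→{6,7,8}; (4,4)→{2,4,6}; (5,1)→{1,4}; (7,10)→{5,10}; (9,2)→{2,9}. Safe: 3. Place at column 3.
Row 6: attacked by (1,6)→{1,6}; (2,3)→{3,7}; (3,7)→{4,7,10}; (4,4)→{2,4,6}; (5,1)→{1,2}; (7,10)→{9,10}; (9,2)→{2,5}. Safe: 8. Place at column 8.
Row 8: attacked by (1,6)→{6}; (2,3)→{3,9}; (3,7)→{2,7}; (4,4)→{4,8}; (5,1)→{1,4}; (6,8)→{6,8,10}; (7,10)→{9,10}; (9,2)→{1,2,3}. Safe: 5. Place at column 5.
Row 10: attacked by (1,6)→{6}; (2,3)→{3}; (3,7)→{7}; (4,4)→{4,10}; (5,1)→{1,6}; (6,8)→{4,8}; (7,10)→{7,10}; (8,5)→{3,5,7}; (9,2)→{1,2,3}. Safe: 9. Place at column 9.
Columns [6, 3, 7, 4, 1, 8, 10, 5, 2, 9], r−c [-5, -1, -4, 0, 4, -2, -3, 3, 7, 1], r+c [7, 5, 10, 8, 6, 14, 17, 13, 11, 19] are all distinct, so no two queens attack.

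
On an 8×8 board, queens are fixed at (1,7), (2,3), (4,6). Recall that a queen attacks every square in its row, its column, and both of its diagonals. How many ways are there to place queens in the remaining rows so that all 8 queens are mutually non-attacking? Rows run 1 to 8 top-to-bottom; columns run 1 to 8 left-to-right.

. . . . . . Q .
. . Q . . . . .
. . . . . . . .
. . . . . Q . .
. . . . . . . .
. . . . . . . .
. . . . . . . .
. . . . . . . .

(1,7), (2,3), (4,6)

1

Branch on row 3: col 1 → 1; col 8 → 0.
Sum: 1 + 0 = 1.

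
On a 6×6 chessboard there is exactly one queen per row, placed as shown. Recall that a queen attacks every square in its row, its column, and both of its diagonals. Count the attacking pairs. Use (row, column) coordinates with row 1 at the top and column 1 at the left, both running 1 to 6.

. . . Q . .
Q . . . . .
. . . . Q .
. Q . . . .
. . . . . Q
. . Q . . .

0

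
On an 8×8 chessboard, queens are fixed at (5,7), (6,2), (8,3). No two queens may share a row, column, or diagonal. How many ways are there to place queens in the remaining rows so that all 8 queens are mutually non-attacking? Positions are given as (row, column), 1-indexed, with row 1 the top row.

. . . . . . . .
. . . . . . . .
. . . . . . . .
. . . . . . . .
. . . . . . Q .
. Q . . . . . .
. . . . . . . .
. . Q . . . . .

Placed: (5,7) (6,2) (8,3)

Branch on row 1: col 1 → 0; col 4 → 1; col 5 → 1; col 6 → 0; col 8 → 0.
Sum: 0 + 1 + 1 + 0 + 0 = 2.

2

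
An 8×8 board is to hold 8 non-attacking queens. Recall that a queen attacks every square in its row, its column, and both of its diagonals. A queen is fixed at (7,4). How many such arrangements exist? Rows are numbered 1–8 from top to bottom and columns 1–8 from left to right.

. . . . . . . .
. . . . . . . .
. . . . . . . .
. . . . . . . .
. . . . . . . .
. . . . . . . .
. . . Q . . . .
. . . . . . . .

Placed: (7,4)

Branch on row 1: col 1 → 0; col 2 → 0; col 3 → 3; col 5 → 3; col 6 → 1; col 7 → 0; col 8 → 1.
Sum: 0 + 0 + 3 + 3 + 1 + 0 + 1 = 8.

8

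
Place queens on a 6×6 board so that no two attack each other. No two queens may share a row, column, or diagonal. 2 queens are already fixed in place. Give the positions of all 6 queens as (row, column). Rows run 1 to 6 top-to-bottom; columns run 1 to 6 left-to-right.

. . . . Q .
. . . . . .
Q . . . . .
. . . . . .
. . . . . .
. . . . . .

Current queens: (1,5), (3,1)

(1,5) (2,3) (3,1) (4,6) (5,4) (6,2)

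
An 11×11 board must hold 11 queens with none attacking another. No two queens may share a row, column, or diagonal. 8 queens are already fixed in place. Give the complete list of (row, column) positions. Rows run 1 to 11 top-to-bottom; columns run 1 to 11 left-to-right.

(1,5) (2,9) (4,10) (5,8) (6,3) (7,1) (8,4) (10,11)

Row 3: attacked by (1,5)→{3,5,7}; (2,9)→{8,9,10}; (4,10)→{9,10,11}; (5,8)→{6,8,10}; (6,3)→{3,6}; (7,1)→{1,5}; (8,4)→{4,9}; (10,11)→{4,11}. Safe: 2. Place at column 2.
Row 9: attacked by (1,5)→{5}; (2,9)→{2,9}; (3,2)→{2,8}; (4,10)→{5,10}; (5,8)→{4,8}; (6,3)→{3,6}; (7,1)→{1,3}; (8,4)→{3,4,5}; (10,11)→{10,11}. Safe: 7. Place at column 7.
Row 11: attacked by (1,5)→{5}; (2,9)→{9}; (3,2)→{2,10}; (4,10)→{3,10}; (5,8)→{2,8}; (6,3)→{3,8}; (7,1)→{1,5}; (8,4)→{1,4,7}; (9,7)→{5,7,9}; (10,11)→{10,11}. Safe: 6. Place at column 6.
Columns [5, 9, 2, 10, 8, 3, 1, 4, 7, 11, 6], r−c [-4, -7, 1, -6, -3, 3, 6, 4, 2, -1, 5], r+c [6, 11, 5, 14, 13, 9, 8, 12, 16, 21, 17] are all distinct, so no two queens attack.

(1,5) (2,9) (3,2) (4,10) (5,8) (6,3) (7,1) (8,4) (9,7) (10,11) (11,6)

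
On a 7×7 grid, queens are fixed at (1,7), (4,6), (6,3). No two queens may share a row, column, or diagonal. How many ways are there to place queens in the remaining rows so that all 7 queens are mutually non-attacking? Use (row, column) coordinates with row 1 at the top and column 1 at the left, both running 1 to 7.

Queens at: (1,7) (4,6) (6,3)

Branch on row 2: col 1 → 0; col 2 → 1; col 5 → 0.
Sum: 0 + 1 + 0 = 1.

1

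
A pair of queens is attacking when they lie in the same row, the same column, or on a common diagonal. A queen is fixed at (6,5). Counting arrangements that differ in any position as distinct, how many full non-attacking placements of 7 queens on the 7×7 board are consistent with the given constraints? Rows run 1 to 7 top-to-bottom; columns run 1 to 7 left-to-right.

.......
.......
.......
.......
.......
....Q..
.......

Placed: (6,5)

6

Branch on row 1: col 1 → 1; col 2 → 1; col 3 → 0; col 4 → 1; col 6 → 3; col 7 → 0.
Sum: 1 + 1 + 0 + 1 + 3 + 0 = 6.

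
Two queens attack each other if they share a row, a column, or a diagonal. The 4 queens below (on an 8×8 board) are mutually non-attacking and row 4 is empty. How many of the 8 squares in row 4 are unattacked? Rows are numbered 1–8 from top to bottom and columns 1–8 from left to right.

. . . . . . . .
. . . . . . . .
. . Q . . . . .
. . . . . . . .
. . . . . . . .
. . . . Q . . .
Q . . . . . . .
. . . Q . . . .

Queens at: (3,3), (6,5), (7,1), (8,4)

1

(3,3) attacks row 4 at column 3 and diagonals 2, 4.
(6,5) attacks row 4 at column 5 and diagonals 3, 7.
(7,1) attacks row 4 at column 1 and diagonals 4.
(8,4) attacks row 4 at column 4 and diagonals 8.
Attacked columns: {1, 2, 3, 4, 5, 7, 8}. Safe: {6}.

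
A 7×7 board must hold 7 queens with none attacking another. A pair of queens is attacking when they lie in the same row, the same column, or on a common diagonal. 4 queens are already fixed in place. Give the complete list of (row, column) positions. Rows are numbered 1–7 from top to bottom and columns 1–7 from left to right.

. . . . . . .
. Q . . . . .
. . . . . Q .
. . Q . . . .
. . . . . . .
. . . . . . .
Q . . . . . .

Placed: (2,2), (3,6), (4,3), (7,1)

Row 1: attacked by (2,2)→{1,2,3}; (3,6)→{4,6}; (4,3)→{3,6}; (7,1)→{1,7}. Safe: 5. Place at column 5.
Row 5: attacked by (1,5)→{1,5}; (2,2)→{2,5}; (3,6)→{4,6}; (4,3)→{2,3,4}; (7,1)→{1,3}. Safe: 7. Place at column 7.
Row 6: attacked by (1,5)→{5}; (2,2)→{2,6}; (3,6)→{3,6}; (4,3)→{1,3,5}; (5,7)→{6,7}; (7,1)→{1,2}. Safe: 4. Place at column 4.
Columns [5, 2, 6, 3, 7, 4, 1], r−c [-4, 0, -3, 1, -2, 2, 6], r+c [6, 4, 9, 7, 12, 10, 8] are all distinct, so no two queens attack.

(1,5) (2,2) (3,6) (4,3) (5,7) (6,4) (7,1)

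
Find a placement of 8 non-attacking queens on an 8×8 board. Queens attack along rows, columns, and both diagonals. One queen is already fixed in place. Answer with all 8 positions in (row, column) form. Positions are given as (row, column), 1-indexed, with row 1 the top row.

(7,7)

Row 1: attacked by (7,7)→{1,7}. Safe: 2, 3, 4, 5, 6, 8. Place at column 8.
Row 2: attacked by (1,8)→{7,8}; (7,7)→{2,7}. Safe: 1, 3, 4, 5, 6. Place at column 3.
Row 3: attacked by (1,8)→{6,8}; (2,3)→{2,3,4}; (7,7)→{3,7}. Safe: 1, 5. Place at column 1.
Row 4: attacked by (1,8)→{5,8}; (2,3)→{1,3,5}; (3,1)→{1,2}; (7,7)→{4,7}. Safe: 6. Place at column 6.
Row 5: attacked by (1,8)→{4,8}; (2,3)→{3,6}; (3,1)→{1,3}; (4,6)→{5,6,7}; (7,7)→{5,7}. Safe: 2. Place at column 2.
Row 6: attacked by (1,8)→{3,8}; (2,3)→{3,7}; (3,1)→{1,4}; (4,6)→{4,6,8}; (5,2)→{1,2,3}; (7,7)→{6,7,8}. Safe: 5. Place at column 5.
Row 8: attacked by (1,8)→{1,8}; (2,3)→{3}; (3,1)→{1,6}; (4,6)→{2,6}; (5,2)→{2,5}; (6,5)→{3,5,7}; (7,7)→{6,7,8}. Safe: 4. Place at column 4.
Columns [8, 3, 1, 6, 2, 5, 7, 4], r−c [-7, -1, 2, -2, 3, 1, 0, 4], r+c [9, 5, 4, 10, 7, 11, 14, 12] are all distinct, so no two queens attack.

(1,8) (2,3) (3,1) (4,6) (5,2) (6,5) (7,7) (8,4)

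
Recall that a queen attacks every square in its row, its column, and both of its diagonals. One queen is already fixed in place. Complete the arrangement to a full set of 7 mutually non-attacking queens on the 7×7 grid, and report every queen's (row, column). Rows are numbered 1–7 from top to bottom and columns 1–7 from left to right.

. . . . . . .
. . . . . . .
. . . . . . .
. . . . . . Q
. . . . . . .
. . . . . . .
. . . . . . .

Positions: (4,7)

Row 1: attacked by (4,7)→{4,7}. Safe: 1, 2, 3, 5, 6. Place at column 1.
Row 2: attacked by (1,1)→{1,2}; (4,7)→{5,7}. Safe: 3, 4, 6. Place at column 3.
Row 3: attacked by (1,1)→{1,3}; (2,3)→{2,3,4}; (4,7)→{6,7}. Safe: 5. Place at column 5.
Row 5: attacked by (1,1)→{1,5}; (2,3)→{3,6}; (3,5)→{3,5,7}; (4,7)→{6,7}. Safe: 2, 4. Place at column 2.
Row 6: attacked by (1,1)→{1,6}; (2,3)→{3,7}; (3,5)→{2,5}; (4,7)→{5,7}; (5,2)→{1,2,3}. Safe: 4. Place at column 4.
Row 7: attacked by (1,1)→{1,7}; (2,3)→{3}; (3,5)→{1,5}; (4,7)→{4,7}; (5,2)→{2,4}; (6,4)→{3,4,5}. Safe: 6. Place at column 6.
Columns [1, 3, 5, 7, 2, 4, 6], r−c [0, -1, -2, -3, 3, 2, 1], r+c [2, 5, 8, 11, 7, 10, 13] are all distinct, so no two queens attack.

(1,1) (2,3) (3,5) (4,7) (5,2) (6,4) (7,6)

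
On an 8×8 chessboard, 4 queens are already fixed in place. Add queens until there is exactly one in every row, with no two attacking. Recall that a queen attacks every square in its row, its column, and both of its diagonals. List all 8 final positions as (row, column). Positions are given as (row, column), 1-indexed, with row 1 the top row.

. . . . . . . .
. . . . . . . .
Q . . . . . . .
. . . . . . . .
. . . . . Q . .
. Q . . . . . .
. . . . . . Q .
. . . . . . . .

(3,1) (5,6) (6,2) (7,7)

(1,4) (2,8) (3,1) (4,3) (5,6) (6,2) (7,7) (8,5)

Row 1: attacked by (3,1)→{1,3}; (5,6)→{2,6}; (6,2)→{2,7}; (7,7)→{1,7}. Safe: 4, 5, 8. Place at column 4.
Row 2: attacked by (1,4)→{3,4,5}; (3,1)→{1,2}; (5,6)→{3,6}; (6,2)→{2,6}; (7,7)→{2,7}. Safe: 8. Place at column 8.
Row 4: attacked by (1,4)→{1,4,7}; (2,8)→{6,8}; (3,1)→{1,2}; (5,6)→{5,6,7}; (6,2)→{2,4}; (7,7)→{4,7}. Safe: 3. Place at column 3.
Row 8: attacked by (1,4)→{4}; (2,8)→{2,8}; (3,1)→{1,6}; (4,3)→{3,7}; (5,6)→{3,6}; (6,2)→{2,4}; (7,7)→{6,7,8}. Safe: 5. Place at column 5.
Columns [4, 8, 1, 3, 6, 2, 7, 5], r−c [-3, -6, 2, 1, -1, 4, 0, 3], r+c [5, 10, 4, 7, 11, 8, 14, 13] are all distinct, so no two queens attack.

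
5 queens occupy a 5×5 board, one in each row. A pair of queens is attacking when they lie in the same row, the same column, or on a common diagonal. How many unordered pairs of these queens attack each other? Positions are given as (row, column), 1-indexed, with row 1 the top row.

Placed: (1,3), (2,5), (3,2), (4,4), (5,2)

2

Same column: (3,2)–(5,2) (column 2).
Same diagonal: (2,5)–(5,2) (|2−5| = |5−2| = 3).
Total attacking pairs: 2.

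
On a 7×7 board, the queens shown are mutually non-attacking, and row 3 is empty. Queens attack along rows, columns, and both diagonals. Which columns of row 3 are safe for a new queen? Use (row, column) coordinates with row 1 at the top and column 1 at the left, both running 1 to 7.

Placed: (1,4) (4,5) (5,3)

columns 7

(1,4) attacks row 3 at column 4 and diagonals 2, 6.
(4,5) attacks row 3 at column 5 and diagonals 4, 6.
(5,3) attacks row 3 at column 3 and diagonals 1, 5.
Attacked columns: {1, 2, 3, 4, 5, 6}. Safe: {7}.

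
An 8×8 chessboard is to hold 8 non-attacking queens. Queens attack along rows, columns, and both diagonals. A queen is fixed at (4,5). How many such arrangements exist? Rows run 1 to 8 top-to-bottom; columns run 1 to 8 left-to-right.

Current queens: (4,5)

8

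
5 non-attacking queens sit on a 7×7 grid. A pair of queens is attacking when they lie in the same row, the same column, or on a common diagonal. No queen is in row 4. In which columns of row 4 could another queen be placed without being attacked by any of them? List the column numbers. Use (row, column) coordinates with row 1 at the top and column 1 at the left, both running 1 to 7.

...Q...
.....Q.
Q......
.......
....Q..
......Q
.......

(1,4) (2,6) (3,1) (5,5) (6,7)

(1,4) attacks row 4 at column 4 and diagonals 1, 7.
(2,6) attacks row 4 at column 6 and diagonals 4.
(3,1) attacks row 4 at column 1 and diagonals 2.
(5,5) attacks row 4 at column 5 and diagonals 4, 6.
(6,7) attacks row 4 at column 7 and diagonals 5.
Attacked columns: {1, 2, 4, 5, 6, 7}. Safe: {3}.

columns 3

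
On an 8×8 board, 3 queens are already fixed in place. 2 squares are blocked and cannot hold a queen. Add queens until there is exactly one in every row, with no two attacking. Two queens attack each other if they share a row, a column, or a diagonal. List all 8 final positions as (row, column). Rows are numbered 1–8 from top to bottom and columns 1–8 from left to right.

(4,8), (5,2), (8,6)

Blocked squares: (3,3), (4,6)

Row 1: attacked by (4,8)→{5,8}; (5,2)→{2,6}; (8,6)→{6}. Safe: 1, 3, 4, 7. Place at column 4.
Row 2: attacked by (1,4)→{3,4,5}; (4,8)→{6,8}; (5,2)→{2,5}; (8,6)→{6}. Safe: 1, 7. Place at column 1.
Row 3: attacked by (1,4)→{2,4,6}; (2,1)→{1,2}; (4,8)→{7,8}; (5,2)→{2,4}; (8,6)→{1,6}. Blocked: 3. Safe: 5. Place at column 5.
Row 6: attacked by (1,4)→{4}; (2,1)→{1,5}; (3,5)→{2,5,8}; (4,8)→{6,8}; (5,2)→{1,2,3}; (8,6)→{4,6,8}. Safe: 7. Place at column 7.
Row 7: attacked by (1,4)→{4}; (2,1)→{1,6}; (3,5)→{1,5}; (4,8)→{5,8}; (5,2)→{2,4}; (6,7)→{6,7,8}; (8,6)→{5,6,7}. Safe: 3. Place at column 3.
Columns [4, 1, 5, 8, 2, 7, 3, 6], r−c [-3, 1, -2, -4, 3, -1, 4, 2], r+c [5, 3, 8, 12, 7, 13, 10, 14] are all distinct, so no two queens attack.

(1,4) (2,1) (3,5) (4,8) (5,2) (6,7) (7,3) (8,6)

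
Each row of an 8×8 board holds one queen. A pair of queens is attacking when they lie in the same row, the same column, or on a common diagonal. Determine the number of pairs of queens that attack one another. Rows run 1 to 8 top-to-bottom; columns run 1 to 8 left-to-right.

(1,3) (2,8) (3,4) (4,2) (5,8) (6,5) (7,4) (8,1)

3

Same column: (2,8)–(5,8) (column 8); (3,4)–(7,4) (column 4).
Same diagonal: (6,5)–(7,4) (|6−7| = |5−4| = 1).
Total attacking pairs: 3.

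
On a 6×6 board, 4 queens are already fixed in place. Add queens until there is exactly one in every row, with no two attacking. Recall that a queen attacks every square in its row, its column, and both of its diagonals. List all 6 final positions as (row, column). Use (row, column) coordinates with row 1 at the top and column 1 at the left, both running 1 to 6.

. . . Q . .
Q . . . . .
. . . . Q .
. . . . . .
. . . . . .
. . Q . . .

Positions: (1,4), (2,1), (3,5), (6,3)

Row 4: attacked by (1,4)→{1,4}; (2,1)→{1,3}; (3,5)→{4,5,6}; (6,3)→{1,3,5}. Safe: 2. Place at column 2.
Row 5: attacked by (1,4)→{4}; (2,1)→{1,4}; (3,5)→{3,5}; (4,2)→{1,2,3}; (6,3)→{2,3,4}. Safe: 6. Place at column 6.
Columns [4, 1, 5, 2, 6, 3], r−c [-3, 1, -2, 2, -1, 3], r+c [5, 3, 8, 6, 11, 9] are all distinct, so no two queens attack.

(1,4) (2,1) (3,5) (4,2) (5,6) (6,3)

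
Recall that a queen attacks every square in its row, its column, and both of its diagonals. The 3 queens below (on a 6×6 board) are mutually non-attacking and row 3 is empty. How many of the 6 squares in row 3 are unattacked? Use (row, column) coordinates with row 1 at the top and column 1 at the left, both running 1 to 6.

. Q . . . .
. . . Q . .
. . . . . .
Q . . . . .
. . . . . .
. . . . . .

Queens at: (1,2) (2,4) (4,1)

1

(1,2) attacks row 3 at column 2 and diagonals 4.
(2,4) attacks row 3 at column 4 and diagonals 3, 5.
(4,1) attacks row 3 at column 1 and diagonals 2.
Attacked columns: {1, 2, 3, 4, 5}. Safe: {6}.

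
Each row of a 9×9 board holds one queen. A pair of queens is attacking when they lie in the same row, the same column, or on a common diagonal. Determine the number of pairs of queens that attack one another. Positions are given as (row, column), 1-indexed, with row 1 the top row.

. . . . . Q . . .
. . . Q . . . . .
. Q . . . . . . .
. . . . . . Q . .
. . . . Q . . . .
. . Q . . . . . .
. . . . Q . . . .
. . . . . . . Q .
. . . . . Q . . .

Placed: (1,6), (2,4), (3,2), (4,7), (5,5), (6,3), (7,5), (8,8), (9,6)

4

Same column: (1,6)–(9,6) (column 6); (5,5)–(7,5) (column 5).
Same diagonal: (5,5)–(8,8) (|5−8| = |5−8| = 3); (6,3)–(9,6) (|6−9| = |3−6| = 3).
Total attacking pairs: 4.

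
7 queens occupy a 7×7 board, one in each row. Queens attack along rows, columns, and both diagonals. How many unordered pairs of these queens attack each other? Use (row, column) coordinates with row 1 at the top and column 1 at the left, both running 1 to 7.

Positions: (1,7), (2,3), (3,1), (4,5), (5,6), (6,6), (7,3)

5

Same column: (2,3)–(7,3) (column 3); (5,6)–(6,6) (column 6).
Same diagonal: (2,3)–(4,5) (|2−4| = |3−5| = 2); (2,3)–(5,6) (|2−5| = |3−6| = 3); (4,5)–(5,6) (|4−5| = |5−6| = 1).
Total attacking pairs: 5.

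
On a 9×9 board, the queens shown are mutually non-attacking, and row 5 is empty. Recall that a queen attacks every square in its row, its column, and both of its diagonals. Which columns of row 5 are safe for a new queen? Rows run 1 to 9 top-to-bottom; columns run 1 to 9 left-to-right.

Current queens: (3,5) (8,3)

columns 1, 2, 4, 8, 9

(3,5) attacks row 5 at column 5 and diagonals 3, 7.
(8,3) attacks row 5 at column 3 and diagonals 6.
Attacked columns: {3, 5, 6, 7}. Safe: {1, 2, 4, 8, 9}.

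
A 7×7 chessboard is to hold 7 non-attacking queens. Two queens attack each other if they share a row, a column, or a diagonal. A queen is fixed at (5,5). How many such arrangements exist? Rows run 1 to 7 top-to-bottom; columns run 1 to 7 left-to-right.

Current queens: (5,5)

6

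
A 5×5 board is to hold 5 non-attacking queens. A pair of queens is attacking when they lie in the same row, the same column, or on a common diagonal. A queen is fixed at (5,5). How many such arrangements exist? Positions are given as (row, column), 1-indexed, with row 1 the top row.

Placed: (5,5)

2

Branch on row 1: col 2 → 1; col 3 → 1; col 4 → 0.
Sum: 1 + 1 + 0 = 2.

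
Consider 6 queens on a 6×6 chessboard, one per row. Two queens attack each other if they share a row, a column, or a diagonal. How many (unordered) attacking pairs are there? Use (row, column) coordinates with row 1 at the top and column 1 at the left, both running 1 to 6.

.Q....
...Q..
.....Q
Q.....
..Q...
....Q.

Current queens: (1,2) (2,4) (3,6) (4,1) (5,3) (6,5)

0

All columns are distinct and no two queens satisfy |Δrow| = |Δcol|, so no pair attacks.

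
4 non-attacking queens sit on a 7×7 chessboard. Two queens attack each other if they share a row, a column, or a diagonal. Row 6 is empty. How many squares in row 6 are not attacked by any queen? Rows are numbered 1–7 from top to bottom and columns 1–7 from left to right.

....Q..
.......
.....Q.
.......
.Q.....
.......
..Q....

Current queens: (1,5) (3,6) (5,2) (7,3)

1

(1,5) attacks row 6 at column 5.
(3,6) attacks row 6 at column 6 and diagonals 3.
(5,2) attacks row 6 at column 2 and diagonals 1, 3.
(7,3) attacks row 6 at column 3 and diagonals 2, 4.
Attacked columns: {1, 2, 3, 4, 5, 6}. Safe: {7}.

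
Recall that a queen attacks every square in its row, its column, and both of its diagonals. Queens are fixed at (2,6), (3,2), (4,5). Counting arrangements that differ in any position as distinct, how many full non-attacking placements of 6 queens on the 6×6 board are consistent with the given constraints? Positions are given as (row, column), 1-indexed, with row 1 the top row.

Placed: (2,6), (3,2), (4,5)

1

Branch on row 1: col 1 → 0; col 3 → 1.
Sum: 0 + 1 = 1.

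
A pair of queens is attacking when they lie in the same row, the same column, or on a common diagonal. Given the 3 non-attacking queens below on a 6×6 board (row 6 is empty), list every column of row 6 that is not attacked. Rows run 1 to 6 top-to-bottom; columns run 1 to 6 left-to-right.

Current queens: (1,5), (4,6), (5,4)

columns 1, 2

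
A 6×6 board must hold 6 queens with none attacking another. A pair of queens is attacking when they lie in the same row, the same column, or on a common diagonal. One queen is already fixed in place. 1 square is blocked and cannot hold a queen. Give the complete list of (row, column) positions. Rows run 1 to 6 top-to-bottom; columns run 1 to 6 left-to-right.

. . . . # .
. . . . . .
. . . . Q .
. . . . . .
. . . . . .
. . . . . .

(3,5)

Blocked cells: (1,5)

(1,4) (2,1) (3,5) (4,2) (5,6) (6,3)

Row 1: attacked by (3,5)→{3,5}. Blocked: 5. Safe: 1, 2, 4, 6. Place at column 4.
Row 2: attacked by (1,4)→{3,4,5}; (3,5)→{4,5,6}. Safe: 1, 2. Place at column 1.
Row 4: attacked by (1,4)→{1,4}; (2,1)→{1,3}; (3,5)→{4,5,6}. Safe: 2. Place at column 2.
Row 5: attacked by (1,4)→{4}; (2,1)→{1,4}; (3,5)→{3,5}; (4,2)→{1,2,3}. Safe: 6. Place at column 6.
Row 6: attacked by (1,4)→{4}; (2,1)→{1,5}; (3,5)→{2,5}; (4,2)→{2,4}; (5,6)→{5,6}. Safe: 3. Place at column 3.
Columns [4, 1, 5, 2, 6, 3], r−c [-3, 1, -2, 2, -1, 3], r+c [5, 3, 8, 6, 11, 9] are all distinct, so no two queens attack.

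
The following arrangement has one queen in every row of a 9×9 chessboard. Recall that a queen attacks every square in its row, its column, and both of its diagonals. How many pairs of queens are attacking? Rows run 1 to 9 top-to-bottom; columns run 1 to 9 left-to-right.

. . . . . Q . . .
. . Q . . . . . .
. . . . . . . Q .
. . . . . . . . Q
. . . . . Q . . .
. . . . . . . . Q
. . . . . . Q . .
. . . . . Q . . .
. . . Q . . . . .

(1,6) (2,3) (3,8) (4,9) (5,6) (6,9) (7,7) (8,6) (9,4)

Same column: (1,6)–(5,6) (column 6); (1,6)–(8,6) (column 6); (4,9)–(6,9) (column 9); (5,6)–(8,6) (column 6).
Same diagonal: (1,6)–(3,8) (|1−3| = |6−8| = 2); (1,6)–(4,9) (|1−4| = |6−9| = 3); (2,3)–(5,6) (|2−5| = |3−6| = 3); (3,8)–(4,9) (|3−4| = |8−9| = 1); (3,8)–(5,6) (|3−5| = |8−6| = 2); (4,9)–(9,4) (|4−9| = |9−4| = 5); (7,7)–(8,6) (|7−8| = |7−6| = 1).
Total attacking pairs: 11.

11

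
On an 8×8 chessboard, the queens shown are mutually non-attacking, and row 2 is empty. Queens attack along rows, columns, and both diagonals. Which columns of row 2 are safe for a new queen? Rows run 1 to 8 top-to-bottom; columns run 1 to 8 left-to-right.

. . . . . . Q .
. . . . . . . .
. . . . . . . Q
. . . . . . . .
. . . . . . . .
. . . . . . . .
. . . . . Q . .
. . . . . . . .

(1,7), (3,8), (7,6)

(1,7) attacks row 2 at column 7 and diagonals 6, 8.
(3,8) attacks row 2 at column 8 and diagonals 7.
(7,6) attacks row 2 at column 6 and diagonals 1.
Attacked columns: {1, 6, 7, 8}. Safe: {2, 3, 4, 5}.

columns 2, 3, 4, 5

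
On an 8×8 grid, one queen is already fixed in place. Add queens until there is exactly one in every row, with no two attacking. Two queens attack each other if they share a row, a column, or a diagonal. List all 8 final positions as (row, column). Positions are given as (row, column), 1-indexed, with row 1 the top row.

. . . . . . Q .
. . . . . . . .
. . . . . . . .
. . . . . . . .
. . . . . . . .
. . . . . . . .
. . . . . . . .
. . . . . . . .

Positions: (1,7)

(1,7) (2,3) (3,1) (4,6) (5,8) (6,5) (7,2) (8,4)

Row 2: attacked by (1,7)→{6,7,8}. Safe: 1, 2, 3, 4, 5. Place at column 3.
Row 3: attacked by (1,7)→{5,7}; (2,3)→{2,3,4}. Safe: 1, 6, 8. Place at column 1.
Row 4: attacked by (1,7)→{4,7}; (2,3)→{1,3,5}; (3,1)→{1,2}. Safe: 6, 8. Place at column 6.
Row 5: attacked by (1,7)→{3,7}; (2,3)→{3,6}; (3,1)→{1,3}; (4,6)→{5,6,7}. Safe: 2, 4, 8. Place at column 8.
Row 6: attacked by (1,7)→{2,7}; (2,3)→{3,7}; (3,1)→{1,4}; (4,6)→{4,6,8}; (5,8)→{7,8}. Safe: 5. Place at column 5.
Row 7: attacked by (1,7)→{1,7}; (2,3)→{3,8}; (3,1)→{1,5}; (4,6)→{3,6}; (5,8)→{6,8}; (6,5)→{4,5,6}. Safe: 2. Place at column 2.
Row 8: attacked by (1,7)→{7}; (2,3)→{3}; (3,1)→{1,6}; (4,6)→{2,6}; (5,8)→{5,8}; (6,5)→{3,5,7}; (7,2)→{1,2,3}. Safe: 4. Place at column 4.
Columns [7, 3, 1, 6, 8, 5, 2, 4], r−c [-6, -1, 2, -2, -3, 1, 5, 4], r+c [8, 5, 4, 10, 13, 11, 9, 12] are all distinct, so no two queens attack.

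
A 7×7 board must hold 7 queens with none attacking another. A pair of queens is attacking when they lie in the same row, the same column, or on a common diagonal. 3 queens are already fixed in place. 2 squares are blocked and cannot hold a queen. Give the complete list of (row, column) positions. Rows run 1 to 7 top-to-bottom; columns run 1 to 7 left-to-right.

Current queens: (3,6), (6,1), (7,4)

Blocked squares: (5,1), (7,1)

(1,7) (2,3) (3,6) (4,2) (5,5) (6,1) (7,4)

Row 1: attacked by (3,6)→{4,6}; (6,1)→{1,6}; (7,4)→{4}. Safe: 2, 3, 5, 7. Place at column 7.
Row 2: attacked by (1,7)→{6,7}; (3,6)→{5,6,7}; (6,1)→{1,5}; (7,4)→{4}. Safe: 2, 3. Place at column 3.
Row 4: attacked by (1,7)→{4,7}; (2,3)→{1,3,5}; (3,6)→{5,6,7}; (6,1)→{1,3}; (7,4)→{1,4,7}. Safe: 2. Place at column 2.
Row 5: attacked by (1,7)→{3,7}; (2,3)→{3,6}; (3,6)→{4,6}; (4,2)→{1,2,3}; (6,1)→{1,2}; (7,4)→{2,4,6}. Blocked: 1. Safe: 5. Place at column 5.
Columns [7, 3, 6, 2, 5, 1, 4], r−c [-6, -1, -3, 2, 0, 5, 3], r+c [8, 5, 9, 6, 10, 7, 11] are all distinct, so no two queens attack.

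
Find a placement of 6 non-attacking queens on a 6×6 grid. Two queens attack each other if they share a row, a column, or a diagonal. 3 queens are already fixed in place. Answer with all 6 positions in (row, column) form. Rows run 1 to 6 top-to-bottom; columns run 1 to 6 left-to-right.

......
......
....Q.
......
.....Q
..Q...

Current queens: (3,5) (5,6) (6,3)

(1,4) (2,1) (3,5) (4,2) (5,6) (6,3)

Row 1: attacked by (3,5)→{3,5}; (5,6)→{2,6}; (6,3)→{3}. Safe: 1, 4. Place at column 4.
Row 2: attacked by (1,4)→{3,4,5}; (3,5)→{4,5,6}; (5,6)→{3,6}; (6,3)→{3}. Safe: 1, 2. Place at column 1.
Row 4: attacked by (1,4)→{1,4}; (2,1)→{1,3}; (3,5)→{4,5,6}; (5,6)→{5,6}; (6,3)→{1,3,5}. Safe: 2. Place at column 2.
Columns [4, 1, 5, 2, 6, 3], r−c [-3, 1, -2, 2, -1, 3], r+c [5, 3, 8, 6, 11, 9] are all distinct, so no two queens attack.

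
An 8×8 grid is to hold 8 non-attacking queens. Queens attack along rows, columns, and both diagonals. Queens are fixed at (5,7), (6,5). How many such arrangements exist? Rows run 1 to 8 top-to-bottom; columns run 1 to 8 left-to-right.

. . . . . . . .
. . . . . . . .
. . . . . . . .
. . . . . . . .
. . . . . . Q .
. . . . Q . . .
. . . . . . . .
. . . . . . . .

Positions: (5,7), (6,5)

1

Branch on row 1: col 1 → 0; col 2 → 0; col 4 → 0; col 6 → 0; col 8 → 1.
Sum: 0 + 0 + 0 + 0 + 1 = 1.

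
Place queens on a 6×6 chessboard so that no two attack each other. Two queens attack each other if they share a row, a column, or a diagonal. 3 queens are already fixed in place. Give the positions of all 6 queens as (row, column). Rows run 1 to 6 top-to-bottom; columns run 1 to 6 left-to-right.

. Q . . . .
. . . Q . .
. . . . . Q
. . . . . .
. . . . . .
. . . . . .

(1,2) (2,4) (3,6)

(1,2) (2,4) (3,6) (4,1) (5,3) (6,5)

Row 4: attacked by (1,2)→{2,5}; (2,4)→{2,4,6}; (3,6)→{5,6}. Safe: 1, 3. Place at column 1.
Row 5: attacked by (1,2)→{2,6}; (2,4)→{1,4}; (3,6)→{4,6}; (4,1)→{1,2}. Safe: 3, 5. Place at column 3.
Row 6: attacked by (1,2)→{2}; (2,4)→{4}; (3,6)→{3,6}; (4,1)→{1,3}; (5,3)→{2,3,4}. Safe: 5. Place at column 5.
Columns [2, 4, 6, 1, 3, 5], r−c [-1, -2, -3, 3, 2, 1], r+c [3, 6, 9, 5, 8, 11] are all distinct, so no two queens attack.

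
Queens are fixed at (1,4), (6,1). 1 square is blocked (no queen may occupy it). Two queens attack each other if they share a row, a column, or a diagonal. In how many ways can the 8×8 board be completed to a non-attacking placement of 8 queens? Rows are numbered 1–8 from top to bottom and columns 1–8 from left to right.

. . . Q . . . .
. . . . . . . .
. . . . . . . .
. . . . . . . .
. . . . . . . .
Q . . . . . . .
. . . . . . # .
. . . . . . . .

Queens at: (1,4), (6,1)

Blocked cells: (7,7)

4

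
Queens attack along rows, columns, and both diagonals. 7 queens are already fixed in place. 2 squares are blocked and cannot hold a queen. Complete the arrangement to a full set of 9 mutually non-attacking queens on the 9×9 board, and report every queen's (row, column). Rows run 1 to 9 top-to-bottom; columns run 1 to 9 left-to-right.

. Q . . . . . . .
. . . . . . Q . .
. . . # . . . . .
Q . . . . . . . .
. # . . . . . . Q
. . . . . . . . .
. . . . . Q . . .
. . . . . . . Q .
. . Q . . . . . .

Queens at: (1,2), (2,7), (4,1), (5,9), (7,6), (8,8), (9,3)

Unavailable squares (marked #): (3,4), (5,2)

Row 3: attacked by (1,2)→{2,4}; (2,7)→{6,7,8}; (4,1)→{1,2}; (5,9)→{7,9}; (7,6)→{2,6}; (8,8)→{3,8}; (9,3)→{3,9}. Blocked: 4. Safe: 5. Place at column 5.
Row 6: attacked by (1,2)→{2,7}; (2,7)→{3,7}; (3,5)→{2,5,8}; (4,1)→{1,3}; (5,9)→{8,9}; (7,6)→{5,6,7}; (8,8)→{6,8}; (9,3)→{3,6}. Safe: 4. Place at column 4.
Columns [2, 7, 5, 1, 9, 4, 6, 8, 3], r−c [-1, -5, -2, 3, -4, 2, 1, 0, 6], r+c [3, 9, 8, 5, 14, 10, 13, 16, 12] are all distinct, so no two queens attack.

(1,2) (2,7) (3,5) (4,1) (5,9) (6,4) (7,6) (8,8) (9,3)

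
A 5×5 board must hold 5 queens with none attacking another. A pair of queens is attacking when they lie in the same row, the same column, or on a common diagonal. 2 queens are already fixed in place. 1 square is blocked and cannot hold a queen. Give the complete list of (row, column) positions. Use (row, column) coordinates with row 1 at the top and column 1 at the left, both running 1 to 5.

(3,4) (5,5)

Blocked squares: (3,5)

(1,3) (2,1) (3,4) (4,2) (5,5)

Row 1: attacked by (3,4)→{2,4}; (5,5)→{1,5}. Safe: 3. Place at column 3.
Row 2: attacked by (1,3)→{2,3,4}; (3,4)→{3,4,5}; (5,5)→{2,5}. Safe: 1. Place at column 1.
Row 4: attacked by (1,3)→{3}; (2,1)→{1,3}; (3,4)→{3,4,5}; (5,5)→{4,5}. Safe: 2. Place at column 2.
Columns [3, 1, 4, 2, 5], r−c [-2, 1, -1, 2, 0], r+c [4, 3, 7, 6, 10] are all distinct, so no two queens attack.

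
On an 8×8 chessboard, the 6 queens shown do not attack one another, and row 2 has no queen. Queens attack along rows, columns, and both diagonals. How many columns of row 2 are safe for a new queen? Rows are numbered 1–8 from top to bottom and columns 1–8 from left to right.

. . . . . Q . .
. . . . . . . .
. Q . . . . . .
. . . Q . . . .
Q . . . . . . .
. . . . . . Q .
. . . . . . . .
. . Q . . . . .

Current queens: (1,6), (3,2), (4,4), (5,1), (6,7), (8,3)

1

(1,6) attacks row 2 at column 6 and diagonals 5, 7.
(3,2) attacks row 2 at column 2 and diagonals 1, 3.
(4,4) attacks row 2 at column 4 and diagonals 2, 6.
(5,1) attacks row 2 at column 1 and diagonals 4.
(6,7) attacks row 2 at column 7 and diagonals 3.
(8,3) attacks row 2 at column 3.
Attacked columns: {1, 2, 3, 4, 5, 6, 7}. Safe: {8}.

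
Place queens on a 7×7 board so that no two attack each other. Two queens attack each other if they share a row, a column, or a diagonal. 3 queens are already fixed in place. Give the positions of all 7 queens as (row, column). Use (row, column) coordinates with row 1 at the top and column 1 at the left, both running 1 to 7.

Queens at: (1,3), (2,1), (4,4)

(1,3) (2,1) (3,6) (4,4) (5,2) (6,7) (7,5)

Row 3: attacked by (1,3)→{1,3,5}; (2,1)→{1,2}; (4,4)→{3,4,5}. Safe: 6, 7. Place at column 6.
Row 5: attacked by (1,3)→{3,7}; (2,1)→{1,4}; (3,6)→{4,6}; (4,4)→{3,4,5}. Safe: 2. Place at column 2.
Row 6: attacked by (1,3)→{3}; (2,1)→{1,5}; (3,6)→{3,6}; (4,4)→{2,4,6}; (5,2)→{1,2,3}. Safe: 7. Place at column 7.
Row 7: attacked by (1,3)→{3}; (2,1)→{1,6}; (3,6)→{2,6}; (4,4)→{1,4,7}; (5,2)→{2,4}; (6,7)→{6,7}. Safe: 5. Place at column 5.
Columns [3, 1, 6, 4, 2, 7, 5], r−c [-2, 1, -3, 0, 3, -1, 2], r+c [4, 3, 9, 8, 7, 13, 12] are all distinct, so no two queens attack.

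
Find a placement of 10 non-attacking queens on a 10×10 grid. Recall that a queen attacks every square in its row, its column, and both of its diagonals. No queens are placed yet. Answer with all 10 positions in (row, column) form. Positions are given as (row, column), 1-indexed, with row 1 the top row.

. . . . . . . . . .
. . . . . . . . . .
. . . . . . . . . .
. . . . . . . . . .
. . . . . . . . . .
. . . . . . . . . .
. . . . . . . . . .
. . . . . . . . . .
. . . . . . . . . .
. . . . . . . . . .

(1,5) (2,9) (3,1) (4,10) (5,7) (6,3) (7,8) (8,2) (9,4) (10,6)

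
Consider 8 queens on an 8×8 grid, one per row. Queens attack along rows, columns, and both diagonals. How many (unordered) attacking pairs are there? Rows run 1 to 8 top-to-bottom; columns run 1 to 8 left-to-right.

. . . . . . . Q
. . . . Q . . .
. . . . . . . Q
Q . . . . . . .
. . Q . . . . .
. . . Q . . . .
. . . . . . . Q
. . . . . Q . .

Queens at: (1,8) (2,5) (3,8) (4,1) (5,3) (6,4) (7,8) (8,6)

Same column: (1,8)–(3,8) (column 8); (1,8)–(7,8) (column 8); (3,8)–(7,8) (column 8).
Same diagonal: (5,3)–(6,4) (|5−6| = |3−4| = 1); (5,3)–(8,6) (|5−8| = |3−6| = 3); (6,4)–(8,6) (|6−8| = |4−6| = 2).
Total attacking pairs: 6.

6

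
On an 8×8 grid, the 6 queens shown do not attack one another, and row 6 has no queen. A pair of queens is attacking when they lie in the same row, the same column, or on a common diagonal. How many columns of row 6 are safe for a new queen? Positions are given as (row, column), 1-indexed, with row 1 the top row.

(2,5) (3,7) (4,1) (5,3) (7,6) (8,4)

(2,5) attacks row 6 at column 5 and diagonals 1.
(3,7) attacks row 6 at column 7 and diagonals 4.
(4,1) attacks row 6 at column 1 and diagonals 3.
(5,3) attacks row 6 at column 3 and diagonals 2, 4.
(7,6) attacks row 6 at column 6 and diagonals 5, 7.
(8,4) attacks row 6 at column 4 and diagonals 2, 6.
Attacked columns: {1, 2, 3, 4, 5, 6, 7}. Safe: {8}.

1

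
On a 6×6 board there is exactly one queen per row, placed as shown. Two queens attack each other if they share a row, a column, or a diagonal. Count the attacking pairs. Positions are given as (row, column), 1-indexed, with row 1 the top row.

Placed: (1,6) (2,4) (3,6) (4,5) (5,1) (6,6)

5

Same column: (1,6)–(3,6) (column 6); (1,6)–(6,6) (column 6); (3,6)–(6,6) (column 6).
Same diagonal: (2,4)–(5,1) (|2−5| = |4−1| = 3); (3,6)–(4,5) (|3−4| = |6−5| = 1).
Total attacking pairs: 5.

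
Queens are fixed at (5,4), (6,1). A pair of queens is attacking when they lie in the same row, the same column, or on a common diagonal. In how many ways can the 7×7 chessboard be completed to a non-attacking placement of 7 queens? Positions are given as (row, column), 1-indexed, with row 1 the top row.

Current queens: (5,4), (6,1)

1

Branch on row 1: col 2 → 1; col 3 → 0; col 5 → 0; col 7 → 0.
Sum: 1 + 0 + 0 + 0 = 1.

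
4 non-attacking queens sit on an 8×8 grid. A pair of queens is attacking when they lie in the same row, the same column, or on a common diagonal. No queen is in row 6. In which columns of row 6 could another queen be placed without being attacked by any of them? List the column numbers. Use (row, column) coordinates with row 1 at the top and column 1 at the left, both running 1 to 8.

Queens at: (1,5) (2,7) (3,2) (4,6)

(1,5) attacks row 6 at column 5.
(2,7) attacks row 6 at column 7 and diagonals 3.
(3,2) attacks row 6 at column 2 and diagonals 5.
(4,6) attacks row 6 at column 6 and diagonals 4, 8.
Attacked columns: {2, 3, 4, 5, 6, 7, 8}. Safe: {1}.

columns 1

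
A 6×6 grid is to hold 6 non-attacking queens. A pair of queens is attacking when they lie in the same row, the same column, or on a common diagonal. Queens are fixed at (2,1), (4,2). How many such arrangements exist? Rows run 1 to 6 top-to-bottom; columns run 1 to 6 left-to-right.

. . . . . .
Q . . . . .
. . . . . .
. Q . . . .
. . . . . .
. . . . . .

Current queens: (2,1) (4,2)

1

Branch on row 1: col 3 → 0; col 4 → 1; col 6 → 0.
Sum: 0 + 1 + 0 = 1.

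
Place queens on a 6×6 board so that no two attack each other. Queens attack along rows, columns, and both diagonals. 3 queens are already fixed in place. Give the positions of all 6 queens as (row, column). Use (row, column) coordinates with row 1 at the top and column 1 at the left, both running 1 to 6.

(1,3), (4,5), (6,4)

Row 2: attacked by (1,3)→{2,3,4}; (4,5)→{3,5}; (6,4)→{4}. Safe: 1, 6. Place at column 6.
Row 3: attacked by (1,3)→{1,3,5}; (2,6)→{5,6}; (4,5)→{4,5,6}; (6,4)→{1,4}. Safe: 2. Place at column 2.
Row 5: attacked by (1,3)→{3}; (2,6)→{3,6}; (3,2)→{2,4}; (4,5)→{4,5,6}; (6,4)→{3,4,5}. Safe: 1. Place at column 1.
Columns [3, 6, 2, 5, 1, 4], r−c [-2, -4, 1, -1, 4, 2], r+c [4, 8, 5, 9, 6, 10] are all distinct, so no two queens attack.

(1,3) (2,6) (3,2) (4,5) (5,1) (6,4)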